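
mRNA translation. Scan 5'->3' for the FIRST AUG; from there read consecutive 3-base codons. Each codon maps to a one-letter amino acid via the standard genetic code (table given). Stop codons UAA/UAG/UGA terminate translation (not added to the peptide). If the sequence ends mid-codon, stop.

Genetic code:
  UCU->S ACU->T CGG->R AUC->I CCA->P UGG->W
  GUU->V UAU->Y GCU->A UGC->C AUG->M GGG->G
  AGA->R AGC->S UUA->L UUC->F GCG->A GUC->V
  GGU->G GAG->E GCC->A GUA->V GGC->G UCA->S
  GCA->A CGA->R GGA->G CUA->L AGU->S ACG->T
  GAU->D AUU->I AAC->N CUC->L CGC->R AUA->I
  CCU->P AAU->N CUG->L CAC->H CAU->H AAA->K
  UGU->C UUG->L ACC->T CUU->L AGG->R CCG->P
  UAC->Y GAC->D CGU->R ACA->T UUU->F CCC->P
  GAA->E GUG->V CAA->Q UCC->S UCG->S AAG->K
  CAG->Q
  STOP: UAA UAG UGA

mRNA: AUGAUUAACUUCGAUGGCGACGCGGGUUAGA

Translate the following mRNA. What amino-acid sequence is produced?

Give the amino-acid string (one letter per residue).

start AUG at pos 0
pos 0: AUG -> M; peptide=M
pos 3: AUU -> I; peptide=MI
pos 6: AAC -> N; peptide=MIN
pos 9: UUC -> F; peptide=MINF
pos 12: GAU -> D; peptide=MINFD
pos 15: GGC -> G; peptide=MINFDG
pos 18: GAC -> D; peptide=MINFDGD
pos 21: GCG -> A; peptide=MINFDGDA
pos 24: GGU -> G; peptide=MINFDGDAG
pos 27: UAG -> STOP

Answer: MINFDGDAG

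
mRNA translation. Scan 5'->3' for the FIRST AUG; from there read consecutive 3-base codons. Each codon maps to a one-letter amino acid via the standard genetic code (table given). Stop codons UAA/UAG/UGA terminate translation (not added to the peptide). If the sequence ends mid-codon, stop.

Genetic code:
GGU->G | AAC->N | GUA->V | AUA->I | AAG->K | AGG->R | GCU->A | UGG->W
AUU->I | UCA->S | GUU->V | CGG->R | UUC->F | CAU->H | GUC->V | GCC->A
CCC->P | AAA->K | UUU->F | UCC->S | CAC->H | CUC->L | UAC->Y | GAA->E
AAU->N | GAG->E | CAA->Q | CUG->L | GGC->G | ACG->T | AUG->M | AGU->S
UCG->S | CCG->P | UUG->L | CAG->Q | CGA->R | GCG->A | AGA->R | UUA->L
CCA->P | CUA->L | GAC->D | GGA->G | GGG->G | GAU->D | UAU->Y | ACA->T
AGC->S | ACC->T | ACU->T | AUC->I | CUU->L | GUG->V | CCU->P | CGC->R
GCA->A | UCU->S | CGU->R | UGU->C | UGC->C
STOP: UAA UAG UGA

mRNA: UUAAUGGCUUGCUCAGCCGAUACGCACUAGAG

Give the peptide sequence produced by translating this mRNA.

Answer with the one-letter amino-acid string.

start AUG at pos 3
pos 3: AUG -> M; peptide=M
pos 6: GCU -> A; peptide=MA
pos 9: UGC -> C; peptide=MAC
pos 12: UCA -> S; peptide=MACS
pos 15: GCC -> A; peptide=MACSA
pos 18: GAU -> D; peptide=MACSAD
pos 21: ACG -> T; peptide=MACSADT
pos 24: CAC -> H; peptide=MACSADTH
pos 27: UAG -> STOP

Answer: MACSADTH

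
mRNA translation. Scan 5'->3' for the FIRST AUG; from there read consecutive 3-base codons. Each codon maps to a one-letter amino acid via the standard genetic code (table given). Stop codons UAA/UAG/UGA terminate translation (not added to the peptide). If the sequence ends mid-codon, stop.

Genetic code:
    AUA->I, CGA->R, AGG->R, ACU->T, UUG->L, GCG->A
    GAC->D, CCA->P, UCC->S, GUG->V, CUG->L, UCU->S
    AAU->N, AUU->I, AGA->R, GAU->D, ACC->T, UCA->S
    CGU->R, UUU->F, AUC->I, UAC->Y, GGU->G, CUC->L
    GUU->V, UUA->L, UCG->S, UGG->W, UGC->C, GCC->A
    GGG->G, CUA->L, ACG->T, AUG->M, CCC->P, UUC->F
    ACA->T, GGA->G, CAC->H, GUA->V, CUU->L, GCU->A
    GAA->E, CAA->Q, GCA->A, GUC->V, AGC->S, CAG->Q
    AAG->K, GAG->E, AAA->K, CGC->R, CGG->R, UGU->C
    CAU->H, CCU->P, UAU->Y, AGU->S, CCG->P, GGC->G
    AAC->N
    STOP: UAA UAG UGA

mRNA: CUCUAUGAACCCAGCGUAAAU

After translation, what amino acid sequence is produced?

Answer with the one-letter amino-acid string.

Answer: MNPA

Derivation:
start AUG at pos 4
pos 4: AUG -> M; peptide=M
pos 7: AAC -> N; peptide=MN
pos 10: CCA -> P; peptide=MNP
pos 13: GCG -> A; peptide=MNPA
pos 16: UAA -> STOP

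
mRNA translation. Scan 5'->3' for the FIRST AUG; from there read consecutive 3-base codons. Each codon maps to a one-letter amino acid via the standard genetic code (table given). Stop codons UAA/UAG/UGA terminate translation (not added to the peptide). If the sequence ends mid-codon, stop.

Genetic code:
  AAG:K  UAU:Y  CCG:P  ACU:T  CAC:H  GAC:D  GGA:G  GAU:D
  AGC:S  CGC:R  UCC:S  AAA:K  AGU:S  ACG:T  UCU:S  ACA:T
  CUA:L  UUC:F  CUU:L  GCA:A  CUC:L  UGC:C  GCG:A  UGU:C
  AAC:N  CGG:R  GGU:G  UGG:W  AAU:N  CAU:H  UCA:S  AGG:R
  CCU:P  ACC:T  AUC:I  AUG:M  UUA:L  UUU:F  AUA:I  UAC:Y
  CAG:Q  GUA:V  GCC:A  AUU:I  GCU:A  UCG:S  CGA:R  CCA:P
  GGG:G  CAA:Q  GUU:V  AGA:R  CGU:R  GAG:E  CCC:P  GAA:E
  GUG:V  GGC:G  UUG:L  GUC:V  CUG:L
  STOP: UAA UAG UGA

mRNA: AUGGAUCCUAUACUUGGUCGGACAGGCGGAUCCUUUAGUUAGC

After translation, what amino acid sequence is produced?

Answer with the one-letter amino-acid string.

Answer: MDPILGRTGGSFS

Derivation:
start AUG at pos 0
pos 0: AUG -> M; peptide=M
pos 3: GAU -> D; peptide=MD
pos 6: CCU -> P; peptide=MDP
pos 9: AUA -> I; peptide=MDPI
pos 12: CUU -> L; peptide=MDPIL
pos 15: GGU -> G; peptide=MDPILG
pos 18: CGG -> R; peptide=MDPILGR
pos 21: ACA -> T; peptide=MDPILGRT
pos 24: GGC -> G; peptide=MDPILGRTG
pos 27: GGA -> G; peptide=MDPILGRTGG
pos 30: UCC -> S; peptide=MDPILGRTGGS
pos 33: UUU -> F; peptide=MDPILGRTGGSF
pos 36: AGU -> S; peptide=MDPILGRTGGSFS
pos 39: UAG -> STOP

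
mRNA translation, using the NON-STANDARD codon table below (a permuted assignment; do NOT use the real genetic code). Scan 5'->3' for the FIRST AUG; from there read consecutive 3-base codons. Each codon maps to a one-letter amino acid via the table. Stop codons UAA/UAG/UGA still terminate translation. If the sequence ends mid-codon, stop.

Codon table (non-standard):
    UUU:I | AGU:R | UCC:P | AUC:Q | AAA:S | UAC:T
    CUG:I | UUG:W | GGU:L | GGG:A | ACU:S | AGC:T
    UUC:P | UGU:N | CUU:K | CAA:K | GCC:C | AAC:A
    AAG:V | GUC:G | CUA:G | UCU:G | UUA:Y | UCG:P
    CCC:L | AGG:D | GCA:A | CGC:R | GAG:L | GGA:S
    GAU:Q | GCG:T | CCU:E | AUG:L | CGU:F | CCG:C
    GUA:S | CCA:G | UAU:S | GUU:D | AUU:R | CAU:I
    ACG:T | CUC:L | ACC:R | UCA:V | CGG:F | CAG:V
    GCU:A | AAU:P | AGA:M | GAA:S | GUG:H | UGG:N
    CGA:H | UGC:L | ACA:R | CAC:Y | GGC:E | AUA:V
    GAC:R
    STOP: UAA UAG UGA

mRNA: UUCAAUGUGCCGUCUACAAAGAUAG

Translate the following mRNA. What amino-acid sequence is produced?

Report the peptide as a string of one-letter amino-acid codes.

Answer: LLFGKM

Derivation:
start AUG at pos 4
pos 4: AUG -> L; peptide=L
pos 7: UGC -> L; peptide=LL
pos 10: CGU -> F; peptide=LLF
pos 13: CUA -> G; peptide=LLFG
pos 16: CAA -> K; peptide=LLFGK
pos 19: AGA -> M; peptide=LLFGKM
pos 22: UAG -> STOP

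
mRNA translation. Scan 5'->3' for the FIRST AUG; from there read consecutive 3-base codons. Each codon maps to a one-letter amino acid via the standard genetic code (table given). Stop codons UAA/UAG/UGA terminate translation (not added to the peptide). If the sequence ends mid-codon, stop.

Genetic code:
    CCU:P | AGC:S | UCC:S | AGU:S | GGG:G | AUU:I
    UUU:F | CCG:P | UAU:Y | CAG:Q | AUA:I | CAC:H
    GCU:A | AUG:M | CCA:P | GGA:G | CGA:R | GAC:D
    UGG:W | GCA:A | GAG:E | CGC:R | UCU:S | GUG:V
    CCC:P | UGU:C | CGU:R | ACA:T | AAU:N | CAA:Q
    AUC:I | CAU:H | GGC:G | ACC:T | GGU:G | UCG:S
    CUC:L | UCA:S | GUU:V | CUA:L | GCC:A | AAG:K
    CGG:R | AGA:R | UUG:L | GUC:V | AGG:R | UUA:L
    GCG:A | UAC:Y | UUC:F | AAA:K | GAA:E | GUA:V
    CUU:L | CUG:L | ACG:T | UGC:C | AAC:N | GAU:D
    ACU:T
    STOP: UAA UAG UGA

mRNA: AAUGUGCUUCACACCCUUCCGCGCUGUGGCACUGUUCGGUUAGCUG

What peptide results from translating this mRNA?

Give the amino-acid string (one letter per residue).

Answer: MCFTPFRAVALFG

Derivation:
start AUG at pos 1
pos 1: AUG -> M; peptide=M
pos 4: UGC -> C; peptide=MC
pos 7: UUC -> F; peptide=MCF
pos 10: ACA -> T; peptide=MCFT
pos 13: CCC -> P; peptide=MCFTP
pos 16: UUC -> F; peptide=MCFTPF
pos 19: CGC -> R; peptide=MCFTPFR
pos 22: GCU -> A; peptide=MCFTPFRA
pos 25: GUG -> V; peptide=MCFTPFRAV
pos 28: GCA -> A; peptide=MCFTPFRAVA
pos 31: CUG -> L; peptide=MCFTPFRAVAL
pos 34: UUC -> F; peptide=MCFTPFRAVALF
pos 37: GGU -> G; peptide=MCFTPFRAVALFG
pos 40: UAG -> STOP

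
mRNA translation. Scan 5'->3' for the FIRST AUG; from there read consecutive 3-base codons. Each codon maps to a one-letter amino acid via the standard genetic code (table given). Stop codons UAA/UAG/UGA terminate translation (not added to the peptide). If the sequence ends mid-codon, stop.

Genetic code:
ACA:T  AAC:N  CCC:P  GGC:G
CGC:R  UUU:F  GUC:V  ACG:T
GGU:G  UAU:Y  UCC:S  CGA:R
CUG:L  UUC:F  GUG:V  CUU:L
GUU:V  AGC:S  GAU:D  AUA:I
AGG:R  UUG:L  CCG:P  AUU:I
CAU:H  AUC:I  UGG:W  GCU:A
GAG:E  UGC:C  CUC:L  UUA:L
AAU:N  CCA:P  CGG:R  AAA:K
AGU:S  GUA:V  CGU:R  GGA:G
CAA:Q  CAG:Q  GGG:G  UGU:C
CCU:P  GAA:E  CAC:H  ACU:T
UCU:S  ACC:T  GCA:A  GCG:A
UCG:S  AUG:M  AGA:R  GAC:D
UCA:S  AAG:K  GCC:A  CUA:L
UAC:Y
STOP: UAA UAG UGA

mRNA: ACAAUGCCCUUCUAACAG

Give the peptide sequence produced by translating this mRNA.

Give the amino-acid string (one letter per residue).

Answer: MPF

Derivation:
start AUG at pos 3
pos 3: AUG -> M; peptide=M
pos 6: CCC -> P; peptide=MP
pos 9: UUC -> F; peptide=MPF
pos 12: UAA -> STOP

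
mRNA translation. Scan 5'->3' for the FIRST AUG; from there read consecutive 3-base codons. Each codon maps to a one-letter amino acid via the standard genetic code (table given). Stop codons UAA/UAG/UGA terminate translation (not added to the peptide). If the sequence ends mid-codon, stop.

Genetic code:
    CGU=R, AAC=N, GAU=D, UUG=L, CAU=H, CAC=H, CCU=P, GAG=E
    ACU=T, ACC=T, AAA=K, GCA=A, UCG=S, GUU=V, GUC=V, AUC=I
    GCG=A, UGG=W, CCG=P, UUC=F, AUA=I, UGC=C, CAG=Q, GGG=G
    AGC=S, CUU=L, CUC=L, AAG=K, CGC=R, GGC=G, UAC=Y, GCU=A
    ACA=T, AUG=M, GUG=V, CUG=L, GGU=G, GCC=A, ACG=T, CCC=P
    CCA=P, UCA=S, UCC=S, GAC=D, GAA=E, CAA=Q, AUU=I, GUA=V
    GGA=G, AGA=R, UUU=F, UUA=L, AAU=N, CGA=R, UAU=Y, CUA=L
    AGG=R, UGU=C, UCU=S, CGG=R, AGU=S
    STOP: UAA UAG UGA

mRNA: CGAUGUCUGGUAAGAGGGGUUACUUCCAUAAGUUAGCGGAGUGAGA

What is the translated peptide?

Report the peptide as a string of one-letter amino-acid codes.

Answer: MSGKRGYFHKLAE

Derivation:
start AUG at pos 2
pos 2: AUG -> M; peptide=M
pos 5: UCU -> S; peptide=MS
pos 8: GGU -> G; peptide=MSG
pos 11: AAG -> K; peptide=MSGK
pos 14: AGG -> R; peptide=MSGKR
pos 17: GGU -> G; peptide=MSGKRG
pos 20: UAC -> Y; peptide=MSGKRGY
pos 23: UUC -> F; peptide=MSGKRGYF
pos 26: CAU -> H; peptide=MSGKRGYFH
pos 29: AAG -> K; peptide=MSGKRGYFHK
pos 32: UUA -> L; peptide=MSGKRGYFHKL
pos 35: GCG -> A; peptide=MSGKRGYFHKLA
pos 38: GAG -> E; peptide=MSGKRGYFHKLAE
pos 41: UGA -> STOP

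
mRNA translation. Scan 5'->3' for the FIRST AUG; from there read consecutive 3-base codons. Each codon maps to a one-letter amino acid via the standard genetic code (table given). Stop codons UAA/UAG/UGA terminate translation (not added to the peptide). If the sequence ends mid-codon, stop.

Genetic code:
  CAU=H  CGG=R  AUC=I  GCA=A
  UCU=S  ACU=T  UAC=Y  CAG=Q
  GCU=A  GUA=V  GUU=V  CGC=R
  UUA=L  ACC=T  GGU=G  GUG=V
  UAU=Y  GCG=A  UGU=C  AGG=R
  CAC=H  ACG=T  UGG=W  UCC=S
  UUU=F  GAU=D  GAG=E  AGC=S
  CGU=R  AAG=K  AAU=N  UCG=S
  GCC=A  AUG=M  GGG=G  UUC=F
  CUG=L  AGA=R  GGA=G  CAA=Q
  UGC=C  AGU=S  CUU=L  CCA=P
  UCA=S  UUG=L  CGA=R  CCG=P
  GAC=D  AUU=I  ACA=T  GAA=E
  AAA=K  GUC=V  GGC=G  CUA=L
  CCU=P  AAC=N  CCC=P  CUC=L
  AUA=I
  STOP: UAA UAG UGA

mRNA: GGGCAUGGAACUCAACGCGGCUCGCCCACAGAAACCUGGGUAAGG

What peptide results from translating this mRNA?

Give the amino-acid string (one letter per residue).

Answer: MELNAARPQKPG

Derivation:
start AUG at pos 4
pos 4: AUG -> M; peptide=M
pos 7: GAA -> E; peptide=ME
pos 10: CUC -> L; peptide=MEL
pos 13: AAC -> N; peptide=MELN
pos 16: GCG -> A; peptide=MELNA
pos 19: GCU -> A; peptide=MELNAA
pos 22: CGC -> R; peptide=MELNAAR
pos 25: CCA -> P; peptide=MELNAARP
pos 28: CAG -> Q; peptide=MELNAARPQ
pos 31: AAA -> K; peptide=MELNAARPQK
pos 34: CCU -> P; peptide=MELNAARPQKP
pos 37: GGG -> G; peptide=MELNAARPQKPG
pos 40: UAA -> STOP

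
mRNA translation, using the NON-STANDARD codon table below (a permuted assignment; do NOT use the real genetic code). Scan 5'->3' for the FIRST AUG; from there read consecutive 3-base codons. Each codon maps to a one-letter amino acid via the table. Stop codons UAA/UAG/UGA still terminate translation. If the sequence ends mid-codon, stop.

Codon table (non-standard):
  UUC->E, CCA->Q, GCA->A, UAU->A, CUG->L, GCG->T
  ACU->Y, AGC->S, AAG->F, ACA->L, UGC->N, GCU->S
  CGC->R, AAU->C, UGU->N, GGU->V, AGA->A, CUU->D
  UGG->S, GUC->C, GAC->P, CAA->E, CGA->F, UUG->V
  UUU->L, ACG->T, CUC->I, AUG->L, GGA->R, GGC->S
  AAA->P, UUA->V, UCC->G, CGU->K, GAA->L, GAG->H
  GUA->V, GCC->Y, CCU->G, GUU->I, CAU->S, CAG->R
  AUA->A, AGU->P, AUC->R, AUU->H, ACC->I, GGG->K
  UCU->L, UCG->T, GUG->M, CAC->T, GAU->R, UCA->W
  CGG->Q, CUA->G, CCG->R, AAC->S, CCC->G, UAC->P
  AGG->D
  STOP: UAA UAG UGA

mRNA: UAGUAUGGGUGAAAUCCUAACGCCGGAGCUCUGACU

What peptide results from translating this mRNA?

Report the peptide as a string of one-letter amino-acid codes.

start AUG at pos 4
pos 4: AUG -> L; peptide=L
pos 7: GGU -> V; peptide=LV
pos 10: GAA -> L; peptide=LVL
pos 13: AUC -> R; peptide=LVLR
pos 16: CUA -> G; peptide=LVLRG
pos 19: ACG -> T; peptide=LVLRGT
pos 22: CCG -> R; peptide=LVLRGTR
pos 25: GAG -> H; peptide=LVLRGTRH
pos 28: CUC -> I; peptide=LVLRGTRHI
pos 31: UGA -> STOP

Answer: LVLRGTRHI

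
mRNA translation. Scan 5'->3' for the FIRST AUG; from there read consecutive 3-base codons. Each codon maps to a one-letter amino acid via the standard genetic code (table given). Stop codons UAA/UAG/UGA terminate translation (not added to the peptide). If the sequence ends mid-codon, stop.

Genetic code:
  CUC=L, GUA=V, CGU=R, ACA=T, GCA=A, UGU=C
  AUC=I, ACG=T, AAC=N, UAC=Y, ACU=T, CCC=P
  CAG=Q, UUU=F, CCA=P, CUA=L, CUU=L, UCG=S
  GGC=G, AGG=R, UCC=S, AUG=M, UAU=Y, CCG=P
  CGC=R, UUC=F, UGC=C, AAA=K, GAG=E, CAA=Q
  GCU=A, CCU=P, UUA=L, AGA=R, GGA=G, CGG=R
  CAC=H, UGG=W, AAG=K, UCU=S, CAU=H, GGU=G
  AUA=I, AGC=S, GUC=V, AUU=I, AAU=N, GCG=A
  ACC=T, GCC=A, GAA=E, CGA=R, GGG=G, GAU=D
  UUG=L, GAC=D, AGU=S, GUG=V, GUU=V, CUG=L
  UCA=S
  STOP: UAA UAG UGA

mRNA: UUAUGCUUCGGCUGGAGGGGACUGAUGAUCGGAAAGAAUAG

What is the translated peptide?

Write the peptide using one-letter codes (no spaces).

Answer: MLRLEGTDDRKE

Derivation:
start AUG at pos 2
pos 2: AUG -> M; peptide=M
pos 5: CUU -> L; peptide=ML
pos 8: CGG -> R; peptide=MLR
pos 11: CUG -> L; peptide=MLRL
pos 14: GAG -> E; peptide=MLRLE
pos 17: GGG -> G; peptide=MLRLEG
pos 20: ACU -> T; peptide=MLRLEGT
pos 23: GAU -> D; peptide=MLRLEGTD
pos 26: GAU -> D; peptide=MLRLEGTDD
pos 29: CGG -> R; peptide=MLRLEGTDDR
pos 32: AAA -> K; peptide=MLRLEGTDDRK
pos 35: GAA -> E; peptide=MLRLEGTDDRKE
pos 38: UAG -> STOP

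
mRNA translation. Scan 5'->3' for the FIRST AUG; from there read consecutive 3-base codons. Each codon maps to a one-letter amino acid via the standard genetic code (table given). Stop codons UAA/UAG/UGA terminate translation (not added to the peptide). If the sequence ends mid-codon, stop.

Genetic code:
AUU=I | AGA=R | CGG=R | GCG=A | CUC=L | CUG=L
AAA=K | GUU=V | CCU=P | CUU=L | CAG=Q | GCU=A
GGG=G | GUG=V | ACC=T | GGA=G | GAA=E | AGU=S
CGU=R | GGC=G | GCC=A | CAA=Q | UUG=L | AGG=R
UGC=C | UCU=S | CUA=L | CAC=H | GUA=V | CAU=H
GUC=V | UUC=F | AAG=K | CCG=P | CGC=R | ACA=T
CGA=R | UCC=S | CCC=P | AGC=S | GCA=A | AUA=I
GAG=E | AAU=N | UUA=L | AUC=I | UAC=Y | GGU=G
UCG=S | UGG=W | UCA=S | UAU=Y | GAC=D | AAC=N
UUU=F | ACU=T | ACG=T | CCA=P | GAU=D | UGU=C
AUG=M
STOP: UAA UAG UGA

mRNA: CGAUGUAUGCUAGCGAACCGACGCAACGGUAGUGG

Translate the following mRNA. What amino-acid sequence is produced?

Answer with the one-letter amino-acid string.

Answer: MYASEPTQR

Derivation:
start AUG at pos 2
pos 2: AUG -> M; peptide=M
pos 5: UAU -> Y; peptide=MY
pos 8: GCU -> A; peptide=MYA
pos 11: AGC -> S; peptide=MYAS
pos 14: GAA -> E; peptide=MYASE
pos 17: CCG -> P; peptide=MYASEP
pos 20: ACG -> T; peptide=MYASEPT
pos 23: CAA -> Q; peptide=MYASEPTQ
pos 26: CGG -> R; peptide=MYASEPTQR
pos 29: UAG -> STOP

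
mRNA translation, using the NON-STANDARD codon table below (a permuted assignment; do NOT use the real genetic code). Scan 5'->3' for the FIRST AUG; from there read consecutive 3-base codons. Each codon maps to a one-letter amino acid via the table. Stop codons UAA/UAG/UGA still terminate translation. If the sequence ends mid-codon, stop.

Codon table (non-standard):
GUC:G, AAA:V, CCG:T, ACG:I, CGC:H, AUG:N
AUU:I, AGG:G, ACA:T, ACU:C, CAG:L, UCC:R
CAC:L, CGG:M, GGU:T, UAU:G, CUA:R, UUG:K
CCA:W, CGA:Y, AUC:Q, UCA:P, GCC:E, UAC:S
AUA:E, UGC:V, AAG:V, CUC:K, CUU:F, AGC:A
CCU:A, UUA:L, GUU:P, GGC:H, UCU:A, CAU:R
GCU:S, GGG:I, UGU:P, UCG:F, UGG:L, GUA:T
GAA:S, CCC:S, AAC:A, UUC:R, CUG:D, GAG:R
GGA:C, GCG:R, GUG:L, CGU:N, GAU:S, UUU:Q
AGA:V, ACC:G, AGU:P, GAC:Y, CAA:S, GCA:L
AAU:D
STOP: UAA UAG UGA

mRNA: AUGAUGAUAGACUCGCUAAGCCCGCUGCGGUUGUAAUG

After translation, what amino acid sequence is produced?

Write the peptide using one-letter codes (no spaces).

Answer: NNEYFRATDMK

Derivation:
start AUG at pos 0
pos 0: AUG -> N; peptide=N
pos 3: AUG -> N; peptide=NN
pos 6: AUA -> E; peptide=NNE
pos 9: GAC -> Y; peptide=NNEY
pos 12: UCG -> F; peptide=NNEYF
pos 15: CUA -> R; peptide=NNEYFR
pos 18: AGC -> A; peptide=NNEYFRA
pos 21: CCG -> T; peptide=NNEYFRAT
pos 24: CUG -> D; peptide=NNEYFRATD
pos 27: CGG -> M; peptide=NNEYFRATDM
pos 30: UUG -> K; peptide=NNEYFRATDMK
pos 33: UAA -> STOP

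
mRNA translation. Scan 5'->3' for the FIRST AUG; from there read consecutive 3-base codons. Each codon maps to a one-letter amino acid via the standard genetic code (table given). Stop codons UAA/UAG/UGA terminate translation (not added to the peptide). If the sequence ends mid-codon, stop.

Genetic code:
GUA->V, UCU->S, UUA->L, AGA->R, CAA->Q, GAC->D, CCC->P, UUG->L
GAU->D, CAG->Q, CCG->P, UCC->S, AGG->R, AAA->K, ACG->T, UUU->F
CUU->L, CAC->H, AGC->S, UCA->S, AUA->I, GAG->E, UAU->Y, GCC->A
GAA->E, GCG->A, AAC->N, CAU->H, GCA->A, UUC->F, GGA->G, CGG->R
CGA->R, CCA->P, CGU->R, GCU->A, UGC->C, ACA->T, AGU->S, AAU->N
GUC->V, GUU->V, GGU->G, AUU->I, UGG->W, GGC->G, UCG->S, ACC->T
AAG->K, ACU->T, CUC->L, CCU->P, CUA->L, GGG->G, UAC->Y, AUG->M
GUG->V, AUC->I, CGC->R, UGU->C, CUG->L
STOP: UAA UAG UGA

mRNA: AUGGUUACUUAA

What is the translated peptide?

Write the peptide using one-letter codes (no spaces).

Answer: MVT

Derivation:
start AUG at pos 0
pos 0: AUG -> M; peptide=M
pos 3: GUU -> V; peptide=MV
pos 6: ACU -> T; peptide=MVT
pos 9: UAA -> STOP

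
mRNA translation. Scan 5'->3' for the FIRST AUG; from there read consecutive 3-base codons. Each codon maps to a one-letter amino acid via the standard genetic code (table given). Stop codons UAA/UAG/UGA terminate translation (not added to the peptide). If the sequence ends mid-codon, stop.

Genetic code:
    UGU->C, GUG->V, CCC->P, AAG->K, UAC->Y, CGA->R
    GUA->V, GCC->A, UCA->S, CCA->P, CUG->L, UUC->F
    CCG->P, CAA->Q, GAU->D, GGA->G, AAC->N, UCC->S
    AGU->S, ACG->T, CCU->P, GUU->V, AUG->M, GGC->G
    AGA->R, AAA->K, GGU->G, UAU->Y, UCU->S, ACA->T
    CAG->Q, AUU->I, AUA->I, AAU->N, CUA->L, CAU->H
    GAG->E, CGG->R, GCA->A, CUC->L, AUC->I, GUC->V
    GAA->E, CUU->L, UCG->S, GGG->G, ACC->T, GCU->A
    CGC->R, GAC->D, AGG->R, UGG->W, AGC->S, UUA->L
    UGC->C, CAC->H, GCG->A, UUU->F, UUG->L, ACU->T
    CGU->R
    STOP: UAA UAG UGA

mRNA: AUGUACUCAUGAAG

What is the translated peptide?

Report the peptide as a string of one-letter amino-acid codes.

Answer: MYS

Derivation:
start AUG at pos 0
pos 0: AUG -> M; peptide=M
pos 3: UAC -> Y; peptide=MY
pos 6: UCA -> S; peptide=MYS
pos 9: UGA -> STOP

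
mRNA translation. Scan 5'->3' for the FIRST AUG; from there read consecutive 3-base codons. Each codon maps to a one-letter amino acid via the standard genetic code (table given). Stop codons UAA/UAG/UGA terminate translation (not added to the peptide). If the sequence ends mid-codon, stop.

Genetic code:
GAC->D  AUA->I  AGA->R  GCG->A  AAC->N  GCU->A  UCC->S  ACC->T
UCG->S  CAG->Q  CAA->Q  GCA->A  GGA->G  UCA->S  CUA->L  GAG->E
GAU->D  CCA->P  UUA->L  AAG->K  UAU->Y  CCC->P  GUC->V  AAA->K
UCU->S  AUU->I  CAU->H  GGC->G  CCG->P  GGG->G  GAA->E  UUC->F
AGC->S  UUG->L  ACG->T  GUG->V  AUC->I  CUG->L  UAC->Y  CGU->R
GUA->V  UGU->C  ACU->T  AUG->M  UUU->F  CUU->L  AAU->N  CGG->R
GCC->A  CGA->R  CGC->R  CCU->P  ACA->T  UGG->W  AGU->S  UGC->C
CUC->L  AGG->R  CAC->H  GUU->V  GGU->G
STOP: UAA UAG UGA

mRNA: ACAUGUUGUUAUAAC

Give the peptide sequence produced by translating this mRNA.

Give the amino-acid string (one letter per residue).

start AUG at pos 2
pos 2: AUG -> M; peptide=M
pos 5: UUG -> L; peptide=ML
pos 8: UUA -> L; peptide=MLL
pos 11: UAA -> STOP

Answer: MLL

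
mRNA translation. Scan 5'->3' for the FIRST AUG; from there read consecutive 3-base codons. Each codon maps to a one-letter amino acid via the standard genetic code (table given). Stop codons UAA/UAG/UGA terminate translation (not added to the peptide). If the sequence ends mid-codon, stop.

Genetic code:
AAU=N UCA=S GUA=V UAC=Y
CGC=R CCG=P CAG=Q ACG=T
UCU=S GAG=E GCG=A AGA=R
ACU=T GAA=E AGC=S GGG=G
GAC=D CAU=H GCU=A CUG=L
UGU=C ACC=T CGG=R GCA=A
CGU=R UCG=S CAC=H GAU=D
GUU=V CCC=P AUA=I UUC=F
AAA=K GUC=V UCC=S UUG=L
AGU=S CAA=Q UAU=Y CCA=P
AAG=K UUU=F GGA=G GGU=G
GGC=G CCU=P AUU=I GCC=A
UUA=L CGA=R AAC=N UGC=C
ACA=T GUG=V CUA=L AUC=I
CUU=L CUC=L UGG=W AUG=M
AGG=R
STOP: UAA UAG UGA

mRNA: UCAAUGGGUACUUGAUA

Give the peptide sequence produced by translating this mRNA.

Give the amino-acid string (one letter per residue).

Answer: MGT

Derivation:
start AUG at pos 3
pos 3: AUG -> M; peptide=M
pos 6: GGU -> G; peptide=MG
pos 9: ACU -> T; peptide=MGT
pos 12: UGA -> STOP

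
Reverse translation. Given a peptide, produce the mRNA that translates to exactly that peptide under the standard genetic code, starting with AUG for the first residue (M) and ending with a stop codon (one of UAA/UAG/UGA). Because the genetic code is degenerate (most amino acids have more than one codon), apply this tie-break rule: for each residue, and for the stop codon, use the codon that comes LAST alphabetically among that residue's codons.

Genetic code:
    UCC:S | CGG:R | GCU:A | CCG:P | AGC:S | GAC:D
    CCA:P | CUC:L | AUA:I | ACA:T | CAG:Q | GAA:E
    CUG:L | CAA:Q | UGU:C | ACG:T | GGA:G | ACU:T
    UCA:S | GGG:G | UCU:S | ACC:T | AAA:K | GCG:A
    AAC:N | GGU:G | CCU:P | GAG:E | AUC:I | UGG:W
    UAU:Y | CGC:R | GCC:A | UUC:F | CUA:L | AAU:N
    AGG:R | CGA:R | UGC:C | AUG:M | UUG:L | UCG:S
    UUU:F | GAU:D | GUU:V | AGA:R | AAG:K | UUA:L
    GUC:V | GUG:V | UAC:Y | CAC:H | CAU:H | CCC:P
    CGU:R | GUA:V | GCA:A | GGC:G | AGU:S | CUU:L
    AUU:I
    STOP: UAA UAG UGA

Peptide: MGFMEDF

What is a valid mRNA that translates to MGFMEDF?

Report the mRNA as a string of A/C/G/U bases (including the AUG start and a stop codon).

residue 1: M -> AUG (start codon)
residue 2: G codons sorted = GGA,GGC,GGG,GGU -> pick last = GGU
residue 3: F codons sorted = UUC,UUU -> pick last = UUU
residue 4: M -> AUG (only codon)
residue 5: E codons sorted = GAA,GAG -> pick last = GAG
residue 6: D codons sorted = GAC,GAU -> pick last = GAU
residue 7: F codons sorted = UUC,UUU -> pick last = UUU
terminator: stop codons sorted = UAA,UAG,UGA -> pick last = UGA

Answer: mRNA: AUGGGUUUUAUGGAGGAUUUUUGA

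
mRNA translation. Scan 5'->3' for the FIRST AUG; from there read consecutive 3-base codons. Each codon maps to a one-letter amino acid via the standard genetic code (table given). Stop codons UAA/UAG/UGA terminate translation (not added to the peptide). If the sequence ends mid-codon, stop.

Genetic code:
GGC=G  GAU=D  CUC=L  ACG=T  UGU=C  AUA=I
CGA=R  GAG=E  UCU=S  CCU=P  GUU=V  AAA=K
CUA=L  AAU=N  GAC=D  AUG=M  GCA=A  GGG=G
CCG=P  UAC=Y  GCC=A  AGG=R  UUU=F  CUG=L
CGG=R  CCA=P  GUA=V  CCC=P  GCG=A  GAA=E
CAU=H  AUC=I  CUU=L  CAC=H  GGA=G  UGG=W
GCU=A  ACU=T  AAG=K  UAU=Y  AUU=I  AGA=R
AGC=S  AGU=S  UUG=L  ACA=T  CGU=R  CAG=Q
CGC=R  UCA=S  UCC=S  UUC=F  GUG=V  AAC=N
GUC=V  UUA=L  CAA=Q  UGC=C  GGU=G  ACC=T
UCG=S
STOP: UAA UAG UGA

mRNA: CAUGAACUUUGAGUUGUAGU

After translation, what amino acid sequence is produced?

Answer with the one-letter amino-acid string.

Answer: MNFEL

Derivation:
start AUG at pos 1
pos 1: AUG -> M; peptide=M
pos 4: AAC -> N; peptide=MN
pos 7: UUU -> F; peptide=MNF
pos 10: GAG -> E; peptide=MNFE
pos 13: UUG -> L; peptide=MNFEL
pos 16: UAG -> STOP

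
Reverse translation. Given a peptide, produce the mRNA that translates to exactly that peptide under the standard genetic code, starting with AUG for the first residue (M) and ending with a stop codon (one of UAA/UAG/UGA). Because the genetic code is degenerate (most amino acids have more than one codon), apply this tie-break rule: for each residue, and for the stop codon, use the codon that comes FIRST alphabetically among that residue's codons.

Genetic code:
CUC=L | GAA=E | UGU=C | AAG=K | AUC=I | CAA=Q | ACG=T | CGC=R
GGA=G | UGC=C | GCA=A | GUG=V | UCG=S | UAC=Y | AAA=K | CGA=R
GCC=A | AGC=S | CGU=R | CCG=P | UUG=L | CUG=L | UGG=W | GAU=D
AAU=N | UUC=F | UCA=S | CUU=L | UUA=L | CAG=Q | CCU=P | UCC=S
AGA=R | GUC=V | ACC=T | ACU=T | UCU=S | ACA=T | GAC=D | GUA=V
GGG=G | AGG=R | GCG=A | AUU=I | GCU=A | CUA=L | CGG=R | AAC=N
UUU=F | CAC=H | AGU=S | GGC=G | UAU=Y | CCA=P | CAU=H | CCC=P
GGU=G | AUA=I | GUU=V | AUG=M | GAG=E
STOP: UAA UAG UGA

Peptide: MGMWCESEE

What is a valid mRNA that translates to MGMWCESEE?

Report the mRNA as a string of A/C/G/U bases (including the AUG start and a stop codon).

Answer: mRNA: AUGGGAAUGUGGUGCGAAAGCGAAGAAUAA

Derivation:
residue 1: M -> AUG (start codon)
residue 2: G codons sorted = GGA,GGC,GGG,GGU -> pick first = GGA
residue 3: M -> AUG (only codon)
residue 4: W -> UGG (only codon)
residue 5: C codons sorted = UGC,UGU -> pick first = UGC
residue 6: E codons sorted = GAA,GAG -> pick first = GAA
residue 7: S codons sorted = AGC,AGU,UCA,UCC,UCG,UCU -> pick first = AGC
residue 8: E codons sorted = GAA,GAG -> pick first = GAA
residue 9: E codons sorted = GAA,GAG -> pick first = GAA
terminator: stop codons sorted = UAA,UAG,UGA -> pick first = UAA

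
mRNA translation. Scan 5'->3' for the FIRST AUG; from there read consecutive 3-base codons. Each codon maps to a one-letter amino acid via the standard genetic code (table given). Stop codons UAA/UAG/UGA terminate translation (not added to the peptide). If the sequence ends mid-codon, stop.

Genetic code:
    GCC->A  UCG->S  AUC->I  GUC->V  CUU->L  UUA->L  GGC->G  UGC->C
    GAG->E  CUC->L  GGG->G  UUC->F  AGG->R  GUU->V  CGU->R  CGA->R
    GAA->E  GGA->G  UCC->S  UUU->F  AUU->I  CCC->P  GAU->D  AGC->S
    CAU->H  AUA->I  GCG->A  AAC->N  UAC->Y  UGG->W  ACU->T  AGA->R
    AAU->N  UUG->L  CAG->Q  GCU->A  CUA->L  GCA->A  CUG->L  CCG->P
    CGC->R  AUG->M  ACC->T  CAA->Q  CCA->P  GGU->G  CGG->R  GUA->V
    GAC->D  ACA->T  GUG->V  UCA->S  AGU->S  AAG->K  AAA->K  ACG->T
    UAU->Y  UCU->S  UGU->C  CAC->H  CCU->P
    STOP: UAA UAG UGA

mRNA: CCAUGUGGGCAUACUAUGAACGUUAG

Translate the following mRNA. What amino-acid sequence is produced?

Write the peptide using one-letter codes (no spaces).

Answer: MWAYYER

Derivation:
start AUG at pos 2
pos 2: AUG -> M; peptide=M
pos 5: UGG -> W; peptide=MW
pos 8: GCA -> A; peptide=MWA
pos 11: UAC -> Y; peptide=MWAY
pos 14: UAU -> Y; peptide=MWAYY
pos 17: GAA -> E; peptide=MWAYYE
pos 20: CGU -> R; peptide=MWAYYER
pos 23: UAG -> STOP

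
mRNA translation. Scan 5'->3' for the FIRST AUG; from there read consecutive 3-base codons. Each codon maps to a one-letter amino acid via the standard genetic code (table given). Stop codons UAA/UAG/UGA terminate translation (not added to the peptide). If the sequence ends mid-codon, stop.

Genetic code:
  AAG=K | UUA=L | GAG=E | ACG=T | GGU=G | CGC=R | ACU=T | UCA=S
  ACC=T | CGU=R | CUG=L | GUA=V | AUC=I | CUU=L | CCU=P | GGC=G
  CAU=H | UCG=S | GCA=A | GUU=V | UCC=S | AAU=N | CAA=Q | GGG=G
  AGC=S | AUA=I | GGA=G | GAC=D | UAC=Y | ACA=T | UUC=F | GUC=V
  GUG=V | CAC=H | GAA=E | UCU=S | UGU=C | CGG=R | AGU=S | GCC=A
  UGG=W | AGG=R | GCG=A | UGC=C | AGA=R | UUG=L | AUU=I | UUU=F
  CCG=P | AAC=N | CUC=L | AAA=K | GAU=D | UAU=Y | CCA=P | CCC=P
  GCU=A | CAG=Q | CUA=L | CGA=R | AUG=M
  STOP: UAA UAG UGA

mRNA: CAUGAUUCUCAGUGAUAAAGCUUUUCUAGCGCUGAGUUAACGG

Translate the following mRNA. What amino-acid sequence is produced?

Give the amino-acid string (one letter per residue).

start AUG at pos 1
pos 1: AUG -> M; peptide=M
pos 4: AUU -> I; peptide=MI
pos 7: CUC -> L; peptide=MIL
pos 10: AGU -> S; peptide=MILS
pos 13: GAU -> D; peptide=MILSD
pos 16: AAA -> K; peptide=MILSDK
pos 19: GCU -> A; peptide=MILSDKA
pos 22: UUU -> F; peptide=MILSDKAF
pos 25: CUA -> L; peptide=MILSDKAFL
pos 28: GCG -> A; peptide=MILSDKAFLA
pos 31: CUG -> L; peptide=MILSDKAFLAL
pos 34: AGU -> S; peptide=MILSDKAFLALS
pos 37: UAA -> STOP

Answer: MILSDKAFLALS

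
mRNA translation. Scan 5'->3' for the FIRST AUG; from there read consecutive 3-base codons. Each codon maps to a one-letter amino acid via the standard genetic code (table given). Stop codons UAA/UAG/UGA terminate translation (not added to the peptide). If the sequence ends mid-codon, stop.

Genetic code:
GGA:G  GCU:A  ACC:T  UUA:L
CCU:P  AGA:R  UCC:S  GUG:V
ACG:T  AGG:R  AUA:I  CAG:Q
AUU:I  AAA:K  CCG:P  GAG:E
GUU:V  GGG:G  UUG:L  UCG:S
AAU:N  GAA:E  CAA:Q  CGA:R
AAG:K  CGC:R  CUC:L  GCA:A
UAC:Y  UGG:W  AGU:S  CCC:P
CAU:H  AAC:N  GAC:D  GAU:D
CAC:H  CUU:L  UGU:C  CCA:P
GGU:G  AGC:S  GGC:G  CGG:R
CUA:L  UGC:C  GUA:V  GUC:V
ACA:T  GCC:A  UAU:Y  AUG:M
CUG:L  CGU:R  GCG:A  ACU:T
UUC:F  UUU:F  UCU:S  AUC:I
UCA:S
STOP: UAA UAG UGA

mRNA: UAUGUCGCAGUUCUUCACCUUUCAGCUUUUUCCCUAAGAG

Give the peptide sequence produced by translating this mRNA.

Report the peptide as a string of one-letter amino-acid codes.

start AUG at pos 1
pos 1: AUG -> M; peptide=M
pos 4: UCG -> S; peptide=MS
pos 7: CAG -> Q; peptide=MSQ
pos 10: UUC -> F; peptide=MSQF
pos 13: UUC -> F; peptide=MSQFF
pos 16: ACC -> T; peptide=MSQFFT
pos 19: UUU -> F; peptide=MSQFFTF
pos 22: CAG -> Q; peptide=MSQFFTFQ
pos 25: CUU -> L; peptide=MSQFFTFQL
pos 28: UUU -> F; peptide=MSQFFTFQLF
pos 31: CCC -> P; peptide=MSQFFTFQLFP
pos 34: UAA -> STOP

Answer: MSQFFTFQLFP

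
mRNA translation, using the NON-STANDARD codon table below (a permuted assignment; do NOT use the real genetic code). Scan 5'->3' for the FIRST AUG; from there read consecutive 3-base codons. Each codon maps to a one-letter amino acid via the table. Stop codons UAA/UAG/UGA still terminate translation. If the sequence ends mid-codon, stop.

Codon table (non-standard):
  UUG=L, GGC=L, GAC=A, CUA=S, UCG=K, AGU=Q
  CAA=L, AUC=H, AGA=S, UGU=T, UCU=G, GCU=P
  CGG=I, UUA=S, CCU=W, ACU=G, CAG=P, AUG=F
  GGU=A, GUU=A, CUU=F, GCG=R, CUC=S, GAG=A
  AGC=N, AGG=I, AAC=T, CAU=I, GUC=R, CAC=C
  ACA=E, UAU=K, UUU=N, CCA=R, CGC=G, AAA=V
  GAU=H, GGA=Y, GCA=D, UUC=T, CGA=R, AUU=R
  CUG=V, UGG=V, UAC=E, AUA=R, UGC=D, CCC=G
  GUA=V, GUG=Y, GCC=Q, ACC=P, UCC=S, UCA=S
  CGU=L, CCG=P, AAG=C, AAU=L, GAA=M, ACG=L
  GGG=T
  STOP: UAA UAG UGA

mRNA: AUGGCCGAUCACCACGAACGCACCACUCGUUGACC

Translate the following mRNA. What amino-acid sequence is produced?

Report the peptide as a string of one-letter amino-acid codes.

Answer: FQHCCMGPGL

Derivation:
start AUG at pos 0
pos 0: AUG -> F; peptide=F
pos 3: GCC -> Q; peptide=FQ
pos 6: GAU -> H; peptide=FQH
pos 9: CAC -> C; peptide=FQHC
pos 12: CAC -> C; peptide=FQHCC
pos 15: GAA -> M; peptide=FQHCCM
pos 18: CGC -> G; peptide=FQHCCMG
pos 21: ACC -> P; peptide=FQHCCMGP
pos 24: ACU -> G; peptide=FQHCCMGPG
pos 27: CGU -> L; peptide=FQHCCMGPGL
pos 30: UGA -> STOP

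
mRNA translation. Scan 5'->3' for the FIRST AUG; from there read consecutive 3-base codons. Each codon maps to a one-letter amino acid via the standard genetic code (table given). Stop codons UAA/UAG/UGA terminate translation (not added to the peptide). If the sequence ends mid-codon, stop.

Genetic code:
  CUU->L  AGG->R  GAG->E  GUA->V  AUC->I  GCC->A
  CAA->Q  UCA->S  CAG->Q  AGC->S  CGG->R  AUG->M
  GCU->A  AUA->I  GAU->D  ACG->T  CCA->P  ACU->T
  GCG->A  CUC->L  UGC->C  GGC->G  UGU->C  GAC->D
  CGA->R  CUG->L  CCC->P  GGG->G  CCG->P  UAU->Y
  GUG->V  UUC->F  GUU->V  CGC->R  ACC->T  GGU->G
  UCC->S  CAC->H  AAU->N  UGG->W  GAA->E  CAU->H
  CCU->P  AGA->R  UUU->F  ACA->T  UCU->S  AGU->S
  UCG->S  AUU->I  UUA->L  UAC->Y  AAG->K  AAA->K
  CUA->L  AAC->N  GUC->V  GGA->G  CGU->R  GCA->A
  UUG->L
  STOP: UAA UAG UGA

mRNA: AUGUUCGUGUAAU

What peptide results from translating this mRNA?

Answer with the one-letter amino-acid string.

Answer: MFV

Derivation:
start AUG at pos 0
pos 0: AUG -> M; peptide=M
pos 3: UUC -> F; peptide=MF
pos 6: GUG -> V; peptide=MFV
pos 9: UAA -> STOP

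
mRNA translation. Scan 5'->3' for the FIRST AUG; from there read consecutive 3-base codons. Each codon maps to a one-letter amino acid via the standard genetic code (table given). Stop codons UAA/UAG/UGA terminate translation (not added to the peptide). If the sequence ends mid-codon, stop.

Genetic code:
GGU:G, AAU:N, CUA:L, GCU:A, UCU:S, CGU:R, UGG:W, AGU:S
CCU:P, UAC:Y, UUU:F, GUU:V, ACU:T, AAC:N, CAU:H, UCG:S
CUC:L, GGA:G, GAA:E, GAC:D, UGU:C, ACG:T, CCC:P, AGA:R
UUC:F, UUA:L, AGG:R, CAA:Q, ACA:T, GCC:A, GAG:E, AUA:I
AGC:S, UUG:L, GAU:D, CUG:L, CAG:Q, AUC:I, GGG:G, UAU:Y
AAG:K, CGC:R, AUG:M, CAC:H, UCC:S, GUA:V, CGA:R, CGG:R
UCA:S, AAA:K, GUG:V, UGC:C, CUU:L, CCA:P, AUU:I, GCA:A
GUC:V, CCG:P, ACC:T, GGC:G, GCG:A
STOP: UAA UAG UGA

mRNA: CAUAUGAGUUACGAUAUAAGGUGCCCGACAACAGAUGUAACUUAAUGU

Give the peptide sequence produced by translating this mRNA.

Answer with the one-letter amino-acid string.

start AUG at pos 3
pos 3: AUG -> M; peptide=M
pos 6: AGU -> S; peptide=MS
pos 9: UAC -> Y; peptide=MSY
pos 12: GAU -> D; peptide=MSYD
pos 15: AUA -> I; peptide=MSYDI
pos 18: AGG -> R; peptide=MSYDIR
pos 21: UGC -> C; peptide=MSYDIRC
pos 24: CCG -> P; peptide=MSYDIRCP
pos 27: ACA -> T; peptide=MSYDIRCPT
pos 30: ACA -> T; peptide=MSYDIRCPTT
pos 33: GAU -> D; peptide=MSYDIRCPTTD
pos 36: GUA -> V; peptide=MSYDIRCPTTDV
pos 39: ACU -> T; peptide=MSYDIRCPTTDVT
pos 42: UAA -> STOP

Answer: MSYDIRCPTTDVT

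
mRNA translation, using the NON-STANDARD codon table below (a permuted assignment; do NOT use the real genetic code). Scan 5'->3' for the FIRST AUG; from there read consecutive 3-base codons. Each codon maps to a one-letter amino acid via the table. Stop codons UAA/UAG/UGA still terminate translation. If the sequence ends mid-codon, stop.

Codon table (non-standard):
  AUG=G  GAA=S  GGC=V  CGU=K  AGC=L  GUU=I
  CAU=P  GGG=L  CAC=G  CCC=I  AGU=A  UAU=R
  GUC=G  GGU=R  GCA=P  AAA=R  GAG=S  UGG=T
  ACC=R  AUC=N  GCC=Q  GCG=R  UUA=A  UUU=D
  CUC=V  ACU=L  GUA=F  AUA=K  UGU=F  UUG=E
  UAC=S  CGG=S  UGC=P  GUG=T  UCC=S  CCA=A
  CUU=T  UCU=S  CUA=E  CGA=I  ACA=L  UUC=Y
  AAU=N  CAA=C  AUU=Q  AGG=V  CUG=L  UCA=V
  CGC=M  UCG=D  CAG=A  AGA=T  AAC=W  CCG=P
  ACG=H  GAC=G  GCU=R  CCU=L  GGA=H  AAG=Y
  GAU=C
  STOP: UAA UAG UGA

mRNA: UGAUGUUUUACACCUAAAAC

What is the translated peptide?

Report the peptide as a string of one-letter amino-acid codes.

start AUG at pos 2
pos 2: AUG -> G; peptide=G
pos 5: UUU -> D; peptide=GD
pos 8: UAC -> S; peptide=GDS
pos 11: ACC -> R; peptide=GDSR
pos 14: UAA -> STOP

Answer: GDSR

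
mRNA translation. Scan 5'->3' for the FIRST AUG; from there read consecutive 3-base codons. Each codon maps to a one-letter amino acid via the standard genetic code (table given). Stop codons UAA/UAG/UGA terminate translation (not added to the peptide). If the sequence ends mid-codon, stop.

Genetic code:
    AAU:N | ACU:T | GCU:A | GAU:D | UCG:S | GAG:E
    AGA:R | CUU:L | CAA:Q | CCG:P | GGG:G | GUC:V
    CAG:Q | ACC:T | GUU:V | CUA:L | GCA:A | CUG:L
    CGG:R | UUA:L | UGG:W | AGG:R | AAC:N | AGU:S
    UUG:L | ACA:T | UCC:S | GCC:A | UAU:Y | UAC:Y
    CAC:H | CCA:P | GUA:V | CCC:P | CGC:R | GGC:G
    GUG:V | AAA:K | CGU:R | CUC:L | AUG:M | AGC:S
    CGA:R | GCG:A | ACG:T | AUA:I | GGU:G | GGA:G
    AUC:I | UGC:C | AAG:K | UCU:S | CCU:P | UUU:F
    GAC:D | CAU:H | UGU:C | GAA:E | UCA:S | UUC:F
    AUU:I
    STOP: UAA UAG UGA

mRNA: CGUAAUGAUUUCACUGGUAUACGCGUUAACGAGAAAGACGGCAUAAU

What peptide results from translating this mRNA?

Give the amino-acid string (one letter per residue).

Answer: MISLVYALTRKTA

Derivation:
start AUG at pos 4
pos 4: AUG -> M; peptide=M
pos 7: AUU -> I; peptide=MI
pos 10: UCA -> S; peptide=MIS
pos 13: CUG -> L; peptide=MISL
pos 16: GUA -> V; peptide=MISLV
pos 19: UAC -> Y; peptide=MISLVY
pos 22: GCG -> A; peptide=MISLVYA
pos 25: UUA -> L; peptide=MISLVYAL
pos 28: ACG -> T; peptide=MISLVYALT
pos 31: AGA -> R; peptide=MISLVYALTR
pos 34: AAG -> K; peptide=MISLVYALTRK
pos 37: ACG -> T; peptide=MISLVYALTRKT
pos 40: GCA -> A; peptide=MISLVYALTRKTA
pos 43: UAA -> STOP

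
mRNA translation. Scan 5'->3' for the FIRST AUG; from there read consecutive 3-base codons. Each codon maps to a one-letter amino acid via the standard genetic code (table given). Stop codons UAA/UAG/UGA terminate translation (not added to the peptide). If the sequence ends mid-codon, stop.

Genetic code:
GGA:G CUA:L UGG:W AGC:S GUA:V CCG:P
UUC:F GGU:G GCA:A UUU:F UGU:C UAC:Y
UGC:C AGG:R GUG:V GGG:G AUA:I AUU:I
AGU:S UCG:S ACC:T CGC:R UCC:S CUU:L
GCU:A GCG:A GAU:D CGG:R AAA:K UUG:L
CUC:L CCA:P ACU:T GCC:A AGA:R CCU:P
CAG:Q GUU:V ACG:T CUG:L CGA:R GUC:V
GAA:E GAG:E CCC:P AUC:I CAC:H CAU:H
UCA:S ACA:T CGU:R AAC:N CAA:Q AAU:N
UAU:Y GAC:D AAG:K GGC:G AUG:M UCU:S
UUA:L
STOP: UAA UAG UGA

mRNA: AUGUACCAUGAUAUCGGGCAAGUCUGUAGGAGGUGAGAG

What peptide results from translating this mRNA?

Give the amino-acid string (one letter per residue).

start AUG at pos 0
pos 0: AUG -> M; peptide=M
pos 3: UAC -> Y; peptide=MY
pos 6: CAU -> H; peptide=MYH
pos 9: GAU -> D; peptide=MYHD
pos 12: AUC -> I; peptide=MYHDI
pos 15: GGG -> G; peptide=MYHDIG
pos 18: CAA -> Q; peptide=MYHDIGQ
pos 21: GUC -> V; peptide=MYHDIGQV
pos 24: UGU -> C; peptide=MYHDIGQVC
pos 27: AGG -> R; peptide=MYHDIGQVCR
pos 30: AGG -> R; peptide=MYHDIGQVCRR
pos 33: UGA -> STOP

Answer: MYHDIGQVCRR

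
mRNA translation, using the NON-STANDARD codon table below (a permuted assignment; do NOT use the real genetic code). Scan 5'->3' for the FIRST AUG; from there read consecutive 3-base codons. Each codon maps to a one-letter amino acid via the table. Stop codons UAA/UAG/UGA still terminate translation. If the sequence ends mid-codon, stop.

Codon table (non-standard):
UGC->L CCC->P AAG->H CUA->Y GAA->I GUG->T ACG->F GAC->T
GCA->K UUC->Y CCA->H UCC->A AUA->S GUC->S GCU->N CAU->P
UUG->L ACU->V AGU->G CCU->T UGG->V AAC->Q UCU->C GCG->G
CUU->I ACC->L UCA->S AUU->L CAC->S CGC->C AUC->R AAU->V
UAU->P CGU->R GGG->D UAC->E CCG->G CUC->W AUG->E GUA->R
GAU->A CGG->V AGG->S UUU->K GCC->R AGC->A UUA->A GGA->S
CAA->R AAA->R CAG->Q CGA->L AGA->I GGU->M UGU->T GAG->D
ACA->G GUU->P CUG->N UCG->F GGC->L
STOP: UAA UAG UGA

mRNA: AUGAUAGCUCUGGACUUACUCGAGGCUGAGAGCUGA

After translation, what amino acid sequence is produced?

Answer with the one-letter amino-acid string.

Answer: ESNNTAWDNDA

Derivation:
start AUG at pos 0
pos 0: AUG -> E; peptide=E
pos 3: AUA -> S; peptide=ES
pos 6: GCU -> N; peptide=ESN
pos 9: CUG -> N; peptide=ESNN
pos 12: GAC -> T; peptide=ESNNT
pos 15: UUA -> A; peptide=ESNNTA
pos 18: CUC -> W; peptide=ESNNTAW
pos 21: GAG -> D; peptide=ESNNTAWD
pos 24: GCU -> N; peptide=ESNNTAWDN
pos 27: GAG -> D; peptide=ESNNTAWDND
pos 30: AGC -> A; peptide=ESNNTAWDNDA
pos 33: UGA -> STOP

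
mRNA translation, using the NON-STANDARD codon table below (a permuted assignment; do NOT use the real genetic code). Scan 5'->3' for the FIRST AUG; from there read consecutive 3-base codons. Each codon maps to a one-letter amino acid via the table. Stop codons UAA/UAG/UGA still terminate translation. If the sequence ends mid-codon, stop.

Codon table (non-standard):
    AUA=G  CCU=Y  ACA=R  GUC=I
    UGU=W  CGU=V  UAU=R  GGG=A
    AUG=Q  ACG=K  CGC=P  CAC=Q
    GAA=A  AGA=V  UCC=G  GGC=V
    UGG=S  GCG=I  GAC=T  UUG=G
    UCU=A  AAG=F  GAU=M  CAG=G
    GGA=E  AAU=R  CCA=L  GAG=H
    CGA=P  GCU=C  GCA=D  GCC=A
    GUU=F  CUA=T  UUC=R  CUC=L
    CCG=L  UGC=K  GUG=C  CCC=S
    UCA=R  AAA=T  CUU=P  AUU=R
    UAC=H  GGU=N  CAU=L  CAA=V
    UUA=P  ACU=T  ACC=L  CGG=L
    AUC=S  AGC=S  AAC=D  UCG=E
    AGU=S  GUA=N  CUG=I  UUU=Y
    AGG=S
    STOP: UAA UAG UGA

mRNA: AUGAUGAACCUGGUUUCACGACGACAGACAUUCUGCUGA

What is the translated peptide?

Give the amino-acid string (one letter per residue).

Answer: QQDIFRPPGRRK

Derivation:
start AUG at pos 0
pos 0: AUG -> Q; peptide=Q
pos 3: AUG -> Q; peptide=QQ
pos 6: AAC -> D; peptide=QQD
pos 9: CUG -> I; peptide=QQDI
pos 12: GUU -> F; peptide=QQDIF
pos 15: UCA -> R; peptide=QQDIFR
pos 18: CGA -> P; peptide=QQDIFRP
pos 21: CGA -> P; peptide=QQDIFRPP
pos 24: CAG -> G; peptide=QQDIFRPPG
pos 27: ACA -> R; peptide=QQDIFRPPGR
pos 30: UUC -> R; peptide=QQDIFRPPGRR
pos 33: UGC -> K; peptide=QQDIFRPPGRRK
pos 36: UGA -> STOP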